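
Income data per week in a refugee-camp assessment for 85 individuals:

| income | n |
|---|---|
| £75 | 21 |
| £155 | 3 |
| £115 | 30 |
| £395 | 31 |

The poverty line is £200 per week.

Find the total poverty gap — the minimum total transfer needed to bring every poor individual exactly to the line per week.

£5,310

Below the line: 21×£75, 30×£115, 3×£155 (q = 54 of N = 85).
Individual gaps: 21×(200−75) = 2625; 30×(200−115) = 2550; 3×(200−155) = 135.
Aggregate gap = £5,310.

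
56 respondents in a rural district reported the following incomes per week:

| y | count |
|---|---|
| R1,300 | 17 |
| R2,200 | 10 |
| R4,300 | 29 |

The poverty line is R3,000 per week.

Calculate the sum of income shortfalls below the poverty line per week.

R36,900

Poor units: 17×R1,300, 10×R2,200 (q = 27 of N = 56).
Individual gaps: 17×(3000−1300) = 28900; 10×(3000−2200) = 8000.
Aggregate gap = R36,900.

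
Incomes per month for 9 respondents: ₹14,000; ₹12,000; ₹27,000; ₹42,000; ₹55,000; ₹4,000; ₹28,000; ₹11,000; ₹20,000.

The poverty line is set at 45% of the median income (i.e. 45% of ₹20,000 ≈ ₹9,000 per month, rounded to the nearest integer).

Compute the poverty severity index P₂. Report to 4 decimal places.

Incomes under z: ₹4,000 (q = 1 of N = 9).
Normalized shortfalls: (9000−4000)/9000 = 0.5556.
Squared: 0.3086.
Sum = 0.308642; P₂ = 0.308642 / 9 = 0.0343.

0.0343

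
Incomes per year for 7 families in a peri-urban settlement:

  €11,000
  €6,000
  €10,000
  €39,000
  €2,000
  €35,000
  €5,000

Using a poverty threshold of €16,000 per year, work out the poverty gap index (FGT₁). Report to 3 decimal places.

Below z: €2,000, €5,000, €6,000, €10,000, €11,000 (q = 5 of N = 7).
Normalized shortfalls: (16000−2000)/16000 = 0.8750; (16000−5000)/16000 = 0.6875; (16000−6000)/16000 = 0.6250; (16000−10000)/16000 = 0.3750; (16000−11000)/16000 = 0.3125.
Sum of shortfalls = 2.875000; P₁ averages over all N: 2.875000 / 7 = 0.411.

0.411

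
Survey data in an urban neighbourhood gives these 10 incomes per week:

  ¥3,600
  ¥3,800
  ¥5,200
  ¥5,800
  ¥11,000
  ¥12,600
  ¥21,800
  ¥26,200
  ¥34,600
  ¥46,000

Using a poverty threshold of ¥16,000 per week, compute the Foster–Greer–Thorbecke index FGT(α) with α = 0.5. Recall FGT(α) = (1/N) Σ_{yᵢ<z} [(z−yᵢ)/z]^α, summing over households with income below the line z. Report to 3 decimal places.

Below the line: ¥3,600, ¥3,800, ¥5,200, ¥5,800, ¥11,000, ¥12,600 (q = 6 of N = 10).
Normalized shortfalls: (16000−3600)/16000 = 0.7750; (16000−3800)/16000 = 0.7625; (16000−5200)/16000 = 0.6750; (16000−5800)/16000 = 0.6375; (16000−11000)/16000 = 0.3125; (16000−12600)/16000 = 0.2125.
Raised to α = 0.5: 0.88034; 0.87321; 0.82158; 0.79844; 0.55902; 0.46098.
Sum = 4.393567; FGT(0.5) = 4.393567 / 10 = 0.439.

0.439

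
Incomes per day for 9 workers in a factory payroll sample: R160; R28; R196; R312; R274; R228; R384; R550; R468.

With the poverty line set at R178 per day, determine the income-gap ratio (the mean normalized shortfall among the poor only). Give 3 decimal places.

0.472

Below the line: R28, R160 (q = 2 of N = 9).
Relative gaps: 0.8427, 0.1011; sum = 0.943820.
I averages over the q = 2 poor units only: 0.943820 / 2 = 0.472.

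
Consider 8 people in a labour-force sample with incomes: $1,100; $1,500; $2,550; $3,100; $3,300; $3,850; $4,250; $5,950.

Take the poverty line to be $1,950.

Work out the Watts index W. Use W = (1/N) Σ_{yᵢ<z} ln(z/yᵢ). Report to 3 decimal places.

Poor units: $1,100, $1,500 (q = 2 of N = 8).
Log shortfalls: ln(1950/1100) = 0.5725; ln(1950/1500) = 0.2624.
W = 0.834883 / 8 = 0.104.

0.104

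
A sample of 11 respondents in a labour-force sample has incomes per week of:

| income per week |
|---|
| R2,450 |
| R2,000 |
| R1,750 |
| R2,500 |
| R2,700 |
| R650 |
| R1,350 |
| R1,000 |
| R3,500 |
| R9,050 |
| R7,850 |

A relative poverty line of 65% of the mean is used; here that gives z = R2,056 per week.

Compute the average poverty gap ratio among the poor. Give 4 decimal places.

Below z: R650, R1,000, R1,350, R1,750, R2,000 (q = 5 of N = 11).
Shortfall ratios (z−y)/z: 0.6839, 0.5136, 0.3434, 0.1488, 0.0272; sum = 1.716926.
The income-gap ratio divides by q (the poor only): 1.716926 / 5 = 0.3434.

0.3434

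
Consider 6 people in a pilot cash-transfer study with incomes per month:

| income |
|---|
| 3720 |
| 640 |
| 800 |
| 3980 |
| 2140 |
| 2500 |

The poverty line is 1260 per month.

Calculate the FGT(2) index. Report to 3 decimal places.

Below z: 640, 800 (q = 2 of N = 6).
Normalized shortfalls: (1260−640)/1260 = 0.4921; (1260−800)/1260 = 0.3651.
Squared: 0.2421; 0.1333.
Sum = 0.375409; P₂ = 0.375409 / 6 = 0.063.

0.063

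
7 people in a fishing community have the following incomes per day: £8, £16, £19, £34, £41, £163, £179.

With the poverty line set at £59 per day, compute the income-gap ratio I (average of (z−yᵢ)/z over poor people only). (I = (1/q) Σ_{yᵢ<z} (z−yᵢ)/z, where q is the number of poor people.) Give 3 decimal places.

0.600

Below z: £8, £16, £19, £34, £41 (q = 5 of N = 7).
Shortfall ratios (z−y)/z: 0.8644, 0.7288, 0.6780, 0.4237, 0.3051; sum = 3.000000.
I averages over the q = 5 poor units only: 3.000000 / 5 = 0.600.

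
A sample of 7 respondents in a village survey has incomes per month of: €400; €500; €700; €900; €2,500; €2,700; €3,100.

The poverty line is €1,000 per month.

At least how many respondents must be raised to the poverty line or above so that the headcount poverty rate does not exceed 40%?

4 of the 7 respondents are poor, so H = 4/7 = 0.571.
A headcount ratio of at most 40% allows at most ⌊0.40 × 7⌋ = 2 poor respondents.
So at least 4 − 2 = 2 must be lifted.

2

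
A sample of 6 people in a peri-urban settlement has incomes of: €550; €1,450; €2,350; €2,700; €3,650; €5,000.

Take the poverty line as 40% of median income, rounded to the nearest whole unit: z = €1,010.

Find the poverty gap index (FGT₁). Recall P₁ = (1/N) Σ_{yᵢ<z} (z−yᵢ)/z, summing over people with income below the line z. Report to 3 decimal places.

0.076

Incomes under z: €550 (q = 1 of N = 6).
Relative gaps: (1010−550)/1010 = 0.4554.
Σ = 0.455446. Dividing by the full population N = 6 gives P₁ = 0.076.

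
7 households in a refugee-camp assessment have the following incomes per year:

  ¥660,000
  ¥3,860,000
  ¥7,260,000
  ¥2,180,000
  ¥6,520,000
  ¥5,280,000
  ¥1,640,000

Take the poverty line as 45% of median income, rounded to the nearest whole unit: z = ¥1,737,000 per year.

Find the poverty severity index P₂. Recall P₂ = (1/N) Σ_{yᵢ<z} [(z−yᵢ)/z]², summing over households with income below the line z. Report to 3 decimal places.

0.055

Below z: ¥660,000, ¥1,640,000 (q = 2 of N = 7).
Shortfall ratios: (1737000−660000)/1737000 = 0.6200; (1737000−1640000)/1737000 = 0.0558.
Squared: 0.3844; 0.0031.
Sum = 0.387561; P₂ = 0.387561 / 7 = 0.055.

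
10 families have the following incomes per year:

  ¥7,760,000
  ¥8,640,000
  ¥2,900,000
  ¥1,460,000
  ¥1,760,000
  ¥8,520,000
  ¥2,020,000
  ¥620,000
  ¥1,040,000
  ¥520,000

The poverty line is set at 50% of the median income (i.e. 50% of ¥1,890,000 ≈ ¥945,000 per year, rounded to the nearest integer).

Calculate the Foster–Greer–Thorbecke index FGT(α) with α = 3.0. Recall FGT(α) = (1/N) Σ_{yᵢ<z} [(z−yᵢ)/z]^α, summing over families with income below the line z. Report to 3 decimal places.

0.013

Below z: ¥520,000, ¥620,000 (q = 2 of N = 10).
Normalized shortfalls: (945000−520000)/945000 = 0.4497; (945000−620000)/945000 = 0.3439.
Raised to α = 3.0: 0.09096; 0.04068.
Sum = 0.131642; FGT(3.0) = 0.131642 / 10 = 0.013.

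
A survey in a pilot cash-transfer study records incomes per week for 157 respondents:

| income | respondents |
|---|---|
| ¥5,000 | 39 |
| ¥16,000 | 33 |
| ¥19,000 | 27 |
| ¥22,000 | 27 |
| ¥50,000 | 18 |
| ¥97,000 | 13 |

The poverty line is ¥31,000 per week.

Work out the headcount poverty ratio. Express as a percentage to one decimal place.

80.3%

126 of the 157 respondents have income below ¥31,000.
H = 126/157 = 80.3%.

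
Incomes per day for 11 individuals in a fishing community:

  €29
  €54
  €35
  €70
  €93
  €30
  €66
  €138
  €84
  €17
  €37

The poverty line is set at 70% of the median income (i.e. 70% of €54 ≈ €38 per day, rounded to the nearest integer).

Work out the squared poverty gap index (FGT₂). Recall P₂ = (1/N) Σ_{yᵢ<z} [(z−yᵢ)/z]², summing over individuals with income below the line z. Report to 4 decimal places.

0.0375

Poor units: €17, €29, €30, €35, €37 (q = 5 of N = 11).
Gap ratios (z−y)/z: (38−17)/38 = 0.5526; (38−29)/38 = 0.2368; (38−30)/38 = 0.2105; (38−35)/38 = 0.0789; (38−37)/38 = 0.0263.
Squared: 0.3054; 0.0561; 0.0443; 0.0062; 0.0007.
Sum = 0.412742; P₂ = 0.412742 / 11 = 0.0375.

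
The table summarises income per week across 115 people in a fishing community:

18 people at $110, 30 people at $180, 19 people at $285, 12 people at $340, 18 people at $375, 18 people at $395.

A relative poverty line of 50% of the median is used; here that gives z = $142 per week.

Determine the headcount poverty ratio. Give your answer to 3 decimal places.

0.157

18 of the 115 people have income below $142.
H = 18/115 = 0.157.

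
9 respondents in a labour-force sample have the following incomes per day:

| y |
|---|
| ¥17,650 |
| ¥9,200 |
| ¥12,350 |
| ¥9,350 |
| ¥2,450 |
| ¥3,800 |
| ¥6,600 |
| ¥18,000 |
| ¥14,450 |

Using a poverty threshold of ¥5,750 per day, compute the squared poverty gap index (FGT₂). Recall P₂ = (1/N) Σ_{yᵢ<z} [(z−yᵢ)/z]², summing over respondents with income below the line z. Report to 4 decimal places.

0.0494

Poor units: ¥2,450, ¥3,800 (q = 2 of N = 9).
Shortfall ratios: (5750−2450)/5750 = 0.5739; (5750−3800)/5750 = 0.3391.
Squared: 0.3294; 0.1150.
Sum = 0.444386; P₂ = 0.444386 / 9 = 0.0494.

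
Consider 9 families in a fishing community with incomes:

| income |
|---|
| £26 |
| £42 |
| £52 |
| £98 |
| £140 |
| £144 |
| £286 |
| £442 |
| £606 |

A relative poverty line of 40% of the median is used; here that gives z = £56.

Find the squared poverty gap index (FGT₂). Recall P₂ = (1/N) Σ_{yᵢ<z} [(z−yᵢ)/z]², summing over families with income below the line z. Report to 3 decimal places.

Below the line: £26, £42, £52 (q = 3 of N = 9).
Relative gaps: (56−26)/56 = 0.5357; (56−42)/56 = 0.2500; (56−52)/56 = 0.0714.
Squared: 0.2870; 0.0625; 0.0051.
Sum = 0.354592; P₂ = 0.354592 / 9 = 0.039.

0.039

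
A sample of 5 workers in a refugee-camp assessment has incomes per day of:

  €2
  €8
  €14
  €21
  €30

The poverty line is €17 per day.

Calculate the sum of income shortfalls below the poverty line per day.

€27

Below z: €2, €8, €14 (q = 3 of N = 5).
Individual gaps: 17−2 = 15; 17−8 = 9; 17−14 = 3.
Aggregate gap = €27.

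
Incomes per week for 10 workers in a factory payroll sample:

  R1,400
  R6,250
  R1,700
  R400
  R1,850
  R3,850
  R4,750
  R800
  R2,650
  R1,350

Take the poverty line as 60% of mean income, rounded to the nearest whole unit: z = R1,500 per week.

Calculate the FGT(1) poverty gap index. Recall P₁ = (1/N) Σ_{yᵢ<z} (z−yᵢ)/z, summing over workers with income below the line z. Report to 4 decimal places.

0.1367

Poor units: R400, R800, R1,350, R1,400 (q = 4 of N = 10).
Relative gaps: (1500−400)/1500 = 0.7333; (1500−800)/1500 = 0.4667; (1500−1350)/1500 = 0.1000; (1500−1400)/1500 = 0.0667.
Sum of shortfalls = 1.366667; P₁ averages over all N: 1.366667 / 10 = 0.1367.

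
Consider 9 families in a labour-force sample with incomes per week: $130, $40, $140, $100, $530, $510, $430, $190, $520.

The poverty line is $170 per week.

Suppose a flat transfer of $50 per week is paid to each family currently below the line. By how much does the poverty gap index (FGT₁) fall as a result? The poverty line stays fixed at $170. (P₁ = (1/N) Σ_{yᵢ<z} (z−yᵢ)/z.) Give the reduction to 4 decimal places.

Before: below the line — $40, $100, $130, $140; poverty gap index (FGT₁) = 0.176471.
After the $50 transfer: below the line — $90, $150; poverty gap index (FGT₁) = 0.065359.
Reduction = 0.176471 − 0.065359 = 0.1111.

0.1111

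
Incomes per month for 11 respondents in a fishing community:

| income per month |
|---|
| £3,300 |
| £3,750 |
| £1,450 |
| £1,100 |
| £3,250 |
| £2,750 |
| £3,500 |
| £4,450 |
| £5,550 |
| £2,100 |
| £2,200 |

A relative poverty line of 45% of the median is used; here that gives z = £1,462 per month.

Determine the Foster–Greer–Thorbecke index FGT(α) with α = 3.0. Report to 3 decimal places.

0.001

Incomes under z: £1,100, £1,450 (q = 2 of N = 11).
Shortfall ratios: (1462−1100)/1462 = 0.2476; (1462−1450)/1462 = 0.0082.
Raised to α = 3.0: 0.01518; 0.00000.
Sum = 0.015181; FGT(3.0) = 0.015181 / 11 = 0.001.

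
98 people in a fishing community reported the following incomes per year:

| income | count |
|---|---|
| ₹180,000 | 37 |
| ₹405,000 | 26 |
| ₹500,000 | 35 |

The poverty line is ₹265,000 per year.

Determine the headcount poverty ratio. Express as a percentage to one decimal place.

37.8%

37 of the 98 people have income below ₹265,000.
H = 37/98 = 37.8%.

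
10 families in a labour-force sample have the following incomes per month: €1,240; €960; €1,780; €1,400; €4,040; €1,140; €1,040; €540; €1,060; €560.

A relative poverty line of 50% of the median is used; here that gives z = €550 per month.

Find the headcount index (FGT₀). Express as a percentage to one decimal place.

10.0%

1 of the 10 families have income below €550.
H = 1/10 = 10.0%.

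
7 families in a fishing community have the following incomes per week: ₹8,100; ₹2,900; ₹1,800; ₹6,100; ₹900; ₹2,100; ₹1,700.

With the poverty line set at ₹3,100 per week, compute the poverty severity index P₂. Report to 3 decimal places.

Poor units: ₹900, ₹1,700, ₹1,800, ₹2,100, ₹2,900 (q = 5 of N = 7).
Gap ratios (z−y)/z: (3100−900)/3100 = 0.7097; (3100−1700)/3100 = 0.4516; (3100−1800)/3100 = 0.4194; (3100−2100)/3100 = 0.3226; (3100−2900)/3100 = 0.0645.
Squared: 0.5036; 0.2040; 0.1759; 0.1041; 0.0042.
Sum = 0.991675; P₂ = 0.991675 / 7 = 0.142.

0.142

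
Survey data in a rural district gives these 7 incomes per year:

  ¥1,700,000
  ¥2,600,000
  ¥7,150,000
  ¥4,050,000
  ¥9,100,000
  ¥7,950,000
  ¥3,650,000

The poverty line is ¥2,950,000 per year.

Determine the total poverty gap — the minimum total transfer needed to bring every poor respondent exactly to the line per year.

Incomes under z: ¥1,700,000, ¥2,600,000 (q = 2 of N = 7).
Individual gaps: 2950000−1700000 = 1250000; 2950000−2600000 = 350000.
Aggregate gap = ¥1,600,000.

¥1,600,000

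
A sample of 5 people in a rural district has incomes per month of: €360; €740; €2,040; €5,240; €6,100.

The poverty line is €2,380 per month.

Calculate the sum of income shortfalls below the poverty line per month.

Below the line: €360, €740, €2,040 (q = 3 of N = 5).
Individual gaps: 2380−360 = 2020; 2380−740 = 1640; 2380−2040 = 340.
Aggregate gap = €4,000.

€4,000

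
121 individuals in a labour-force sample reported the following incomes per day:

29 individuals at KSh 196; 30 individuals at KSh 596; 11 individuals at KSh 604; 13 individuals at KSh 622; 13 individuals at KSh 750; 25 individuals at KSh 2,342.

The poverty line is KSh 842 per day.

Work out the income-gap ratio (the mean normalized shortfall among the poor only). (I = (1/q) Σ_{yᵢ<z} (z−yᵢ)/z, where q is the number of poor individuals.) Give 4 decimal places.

Below the line: 29×KSh 196, 30×KSh 596, 11×KSh 604, 13×KSh 622, 13×KSh 750 (q = 96 of N = 121).
Relative gaps: 0.7672 (×29), 0.2922 (×30), 0.2827 (×11), 0.2613 (×13), 0.1093 (×13); sum = 38.940618.
I averages over the q = 96 poor units only: 38.940618 / 96 = 0.4056.

0.4056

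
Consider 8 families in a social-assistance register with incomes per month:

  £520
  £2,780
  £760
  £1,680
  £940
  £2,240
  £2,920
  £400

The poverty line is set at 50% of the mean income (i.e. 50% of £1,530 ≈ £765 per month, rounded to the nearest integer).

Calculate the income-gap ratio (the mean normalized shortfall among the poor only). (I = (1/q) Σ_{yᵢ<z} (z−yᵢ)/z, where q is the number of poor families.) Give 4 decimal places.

Below z: £400, £520, £760 (q = 3 of N = 8).
Relative gaps: 0.4771, 0.3203, 0.0065; sum = 0.803922.
The income-gap ratio divides by q (the poor only): 0.803922 / 3 = 0.2680.

0.2680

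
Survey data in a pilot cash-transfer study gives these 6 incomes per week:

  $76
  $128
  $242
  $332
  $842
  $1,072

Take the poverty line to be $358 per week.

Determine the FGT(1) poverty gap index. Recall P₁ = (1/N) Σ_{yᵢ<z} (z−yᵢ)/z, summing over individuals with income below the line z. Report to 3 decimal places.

Poor units: $76, $128, $242, $332 (q = 4 of N = 6).
Relative gaps: (358−76)/358 = 0.7877; (358−128)/358 = 0.6425; (358−242)/358 = 0.3240; (358−332)/358 = 0.0726.
Σ = 1.826816. Dividing by the full population N = 6 gives P₁ = 0.304.

0.304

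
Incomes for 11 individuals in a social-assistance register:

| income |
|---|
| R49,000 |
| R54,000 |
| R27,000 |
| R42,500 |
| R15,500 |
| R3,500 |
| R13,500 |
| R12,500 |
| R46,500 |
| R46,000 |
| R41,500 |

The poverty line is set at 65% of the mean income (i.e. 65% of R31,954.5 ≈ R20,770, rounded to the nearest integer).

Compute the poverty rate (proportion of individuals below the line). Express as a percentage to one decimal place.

4 of the 11 individuals have income below R20,770.
H = 4/11 = 36.4%.

36.4%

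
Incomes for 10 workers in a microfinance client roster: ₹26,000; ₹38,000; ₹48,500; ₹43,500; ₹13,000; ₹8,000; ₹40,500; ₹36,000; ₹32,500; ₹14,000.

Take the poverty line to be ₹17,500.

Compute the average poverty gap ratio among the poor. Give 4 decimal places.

Below the line: ₹8,000, ₹13,000, ₹14,000 (q = 3 of N = 10).
Shortfall ratios (z−y)/z: 0.5429, 0.2571, 0.2000; sum = 1.000000.
I averages over the q = 3 poor units only: 1.000000 / 3 = 0.3333.

0.3333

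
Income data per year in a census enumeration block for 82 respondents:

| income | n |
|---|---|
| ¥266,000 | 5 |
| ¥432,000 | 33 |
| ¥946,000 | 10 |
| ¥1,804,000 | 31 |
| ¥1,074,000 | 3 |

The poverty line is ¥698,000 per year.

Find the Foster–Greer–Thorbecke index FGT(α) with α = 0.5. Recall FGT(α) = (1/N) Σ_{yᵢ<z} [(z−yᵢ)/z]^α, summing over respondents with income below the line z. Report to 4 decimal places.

0.2964

Incomes under z: 5×¥266,000, 33×¥432,000 (q = 38 of N = 82).
Gap ratios (z−y)/z: (698000−266000)/698000 = 0.6189 (×5); (698000−432000)/698000 = 0.3811 (×33).
Raised to α = 0.5: 0.78671 (×5); 0.61732 (×33).
Sum = 24.305235; FGT(0.5) = 24.305235 / 82 = 0.2964.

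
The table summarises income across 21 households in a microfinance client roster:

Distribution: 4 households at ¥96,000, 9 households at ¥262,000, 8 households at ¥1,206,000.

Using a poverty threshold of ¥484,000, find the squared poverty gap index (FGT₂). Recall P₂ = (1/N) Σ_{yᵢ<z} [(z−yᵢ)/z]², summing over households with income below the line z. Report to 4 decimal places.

0.2126

Incomes under z: 4×¥96,000, 9×¥262,000 (q = 13 of N = 21).
Gap ratios (z−y)/z: (484000−96000)/484000 = 0.8017 (×4); (484000−262000)/484000 = 0.4587 (×9).
Squared: 0.6426 (×4); 0.2104 (×9).
Sum = 4.464056; P₂ = 4.464056 / 21 = 0.2126.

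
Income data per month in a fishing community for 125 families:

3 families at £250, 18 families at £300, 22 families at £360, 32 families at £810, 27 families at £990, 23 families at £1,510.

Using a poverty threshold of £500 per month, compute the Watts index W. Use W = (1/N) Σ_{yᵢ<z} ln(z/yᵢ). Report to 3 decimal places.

Below the line: 3×£250, 18×£300, 22×£360 (q = 43 of N = 125).
ln(z/y) terms: ln(500/250) = 0.6931 (×3); ln(500/300) = 0.5108 (×18); ln(500/360) = 0.3285 (×22).
W = 18.501392 / 125 = 0.148.

0.148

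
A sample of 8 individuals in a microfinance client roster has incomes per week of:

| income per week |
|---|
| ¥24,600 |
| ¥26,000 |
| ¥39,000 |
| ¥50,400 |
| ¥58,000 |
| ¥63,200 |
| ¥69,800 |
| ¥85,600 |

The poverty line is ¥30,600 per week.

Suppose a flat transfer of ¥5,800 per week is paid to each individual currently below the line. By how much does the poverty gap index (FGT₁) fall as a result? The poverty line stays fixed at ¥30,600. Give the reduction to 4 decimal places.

0.0425

Before: below the line — ¥24,600, ¥26,000; poverty gap index (FGT₁) = 0.043301.
After the ¥5,800 transfer: below the line — ¥30,400; poverty gap index (FGT₁) = 0.000817.
Reduction = 0.043301 − 0.000817 = 0.0425.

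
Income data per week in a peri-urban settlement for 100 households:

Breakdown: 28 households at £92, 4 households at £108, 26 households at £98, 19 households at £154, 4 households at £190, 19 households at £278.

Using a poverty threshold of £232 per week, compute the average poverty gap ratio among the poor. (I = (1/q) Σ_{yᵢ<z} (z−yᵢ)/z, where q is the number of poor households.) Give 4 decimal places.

0.5082

Below z: 28×£92, 26×£98, 4×£108, 19×£154, 4×£190 (q = 81 of N = 100).
Relative gaps: 0.6034 (×28), 0.5776 (×26), 0.5345 (×4), 0.3362 (×19), 0.1810 (×4); sum = 41.163793.
I averages over the q = 81 poor units only: 41.163793 / 81 = 0.5082.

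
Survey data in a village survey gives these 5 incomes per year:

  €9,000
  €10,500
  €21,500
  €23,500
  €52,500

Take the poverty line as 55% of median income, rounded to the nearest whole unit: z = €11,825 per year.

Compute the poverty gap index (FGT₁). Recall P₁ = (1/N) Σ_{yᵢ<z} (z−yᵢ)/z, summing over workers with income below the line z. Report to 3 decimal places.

Incomes under z: €9,000, €10,500 (q = 2 of N = 5).
Relative gaps: (11825−9000)/11825 = 0.2389; (11825−10500)/11825 = 0.1121.
Sum of shortfalls = 0.350951; P₁ averages over all N: 0.350951 / 5 = 0.070.

0.070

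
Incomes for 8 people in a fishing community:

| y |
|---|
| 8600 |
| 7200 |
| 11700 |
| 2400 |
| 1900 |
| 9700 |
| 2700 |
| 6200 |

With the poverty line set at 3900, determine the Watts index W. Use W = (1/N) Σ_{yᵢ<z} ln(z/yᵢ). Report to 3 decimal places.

0.197

Below z: 1900, 2400, 2700 (q = 3 of N = 8).
ln(z/y) terms: ln(3900/1900) = 0.7191; ln(3900/2400) = 0.4855; ln(3900/2700) = 0.3677.
W = 1.572355 / 8 = 0.197.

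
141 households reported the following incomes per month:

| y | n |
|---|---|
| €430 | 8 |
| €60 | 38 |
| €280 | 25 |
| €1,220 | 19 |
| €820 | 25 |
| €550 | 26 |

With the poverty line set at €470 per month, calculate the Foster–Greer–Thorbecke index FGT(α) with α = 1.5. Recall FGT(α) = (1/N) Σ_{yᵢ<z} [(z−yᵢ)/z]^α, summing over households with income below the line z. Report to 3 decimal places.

0.267

Incomes under z: 38×€60, 25×€280, 8×€430 (q = 71 of N = 141).
Relative gaps: (470−60)/470 = 0.8723 (×38); (470−280)/470 = 0.4043 (×25); (470−430)/470 = 0.0851 (×8).
Raised to α = 1.5: 0.81476 (×38); 0.25703 (×25); 0.02483 (×8).
Sum = 37.585202; FGT(1.5) = 37.585202 / 141 = 0.267.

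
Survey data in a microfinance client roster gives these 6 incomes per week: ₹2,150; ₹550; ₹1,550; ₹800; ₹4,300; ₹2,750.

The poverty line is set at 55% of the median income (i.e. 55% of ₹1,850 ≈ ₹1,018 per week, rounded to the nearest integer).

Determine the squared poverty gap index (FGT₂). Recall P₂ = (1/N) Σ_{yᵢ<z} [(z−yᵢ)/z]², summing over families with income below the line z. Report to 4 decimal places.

0.0429

Below the line: ₹550, ₹800 (q = 2 of N = 6).
Gap ratios (z−y)/z: (1018−550)/1018 = 0.4597; (1018−800)/1018 = 0.2141.
Squared: 0.2113; 0.0459.
Sum = 0.257205; P₂ = 0.257205 / 6 = 0.0429.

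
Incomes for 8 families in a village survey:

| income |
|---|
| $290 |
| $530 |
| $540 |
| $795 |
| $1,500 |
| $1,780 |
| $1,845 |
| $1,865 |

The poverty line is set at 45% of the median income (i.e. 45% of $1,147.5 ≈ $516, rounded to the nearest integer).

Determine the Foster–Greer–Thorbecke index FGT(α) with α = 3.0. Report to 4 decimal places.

0.0105

Below z: $290 (q = 1 of N = 8).
Relative gaps: (516−290)/516 = 0.4380.
Raised to α = 3.0: 0.08402.
Sum = 0.084019; FGT(3.0) = 0.084019 / 8 = 0.0105.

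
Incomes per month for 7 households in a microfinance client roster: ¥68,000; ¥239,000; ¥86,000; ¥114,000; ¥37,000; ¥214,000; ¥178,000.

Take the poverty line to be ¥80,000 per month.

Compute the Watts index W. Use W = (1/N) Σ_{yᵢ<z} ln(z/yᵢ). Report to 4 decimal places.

Below the line: ¥37,000, ¥68,000 (q = 2 of N = 7).
Log gaps: ln(80000/37000) = 0.7711; ln(80000/68000) = 0.1625.
W = 0.933628 / 7 = 0.1334.

0.1334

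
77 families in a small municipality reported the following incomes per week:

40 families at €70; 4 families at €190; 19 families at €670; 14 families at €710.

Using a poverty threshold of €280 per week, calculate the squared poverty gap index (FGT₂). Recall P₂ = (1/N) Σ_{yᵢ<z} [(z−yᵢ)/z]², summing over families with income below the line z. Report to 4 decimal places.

0.2976

Incomes under z: 40×€70, 4×€190 (q = 44 of N = 77).
Gap ratios (z−y)/z: (280−70)/280 = 0.7500 (×40); (280−190)/280 = 0.3214 (×4).
Squared: 0.5625 (×40); 0.1033 (×4).
Sum = 22.913265; P₂ = 22.913265 / 77 = 0.2976.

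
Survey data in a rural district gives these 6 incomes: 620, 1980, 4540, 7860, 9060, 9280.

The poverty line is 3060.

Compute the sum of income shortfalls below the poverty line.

3520

Poor units: 620, 1980 (q = 2 of N = 6).
Individual gaps: 3060−620 = 2440; 3060−1980 = 1080.
Aggregate gap = 3520.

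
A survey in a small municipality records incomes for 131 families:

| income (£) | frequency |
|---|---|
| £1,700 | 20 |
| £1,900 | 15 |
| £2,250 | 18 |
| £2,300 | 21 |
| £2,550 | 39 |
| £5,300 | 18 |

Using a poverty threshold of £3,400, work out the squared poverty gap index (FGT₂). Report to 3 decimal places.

0.112

Below z: 20×£1,700, 15×£1,900, 18×£2,250, 21×£2,300, 39×£2,550 (q = 113 of N = 131).
Gap ratios (z−y)/z: (3400−1700)/3400 = 0.5000 (×20); (3400−1900)/3400 = 0.4412 (×15); (3400−2250)/3400 = 0.3382 (×18); (3400−2300)/3400 = 0.3235 (×21); (3400−2550)/3400 = 0.2500 (×39).
Squared: 0.2500 (×20); 0.1946 (×15); 0.1144 (×18); 0.1047 (×21); 0.0625 (×39).
Sum = 14.614403; P₂ = 14.614403 / 131 = 0.112.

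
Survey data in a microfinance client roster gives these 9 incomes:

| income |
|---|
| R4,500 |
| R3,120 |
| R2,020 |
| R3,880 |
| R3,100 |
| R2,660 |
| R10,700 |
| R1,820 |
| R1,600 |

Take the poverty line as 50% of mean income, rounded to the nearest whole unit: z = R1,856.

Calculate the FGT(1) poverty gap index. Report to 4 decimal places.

Below z: R1,600, R1,820 (q = 2 of N = 9).
Gap ratios (z−y)/z: (1856−1600)/1856 = 0.1379; (1856−1820)/1856 = 0.0194.
Sum of shortfalls = 0.157328; P₁ averages over all N: 0.157328 / 9 = 0.0175.

0.0175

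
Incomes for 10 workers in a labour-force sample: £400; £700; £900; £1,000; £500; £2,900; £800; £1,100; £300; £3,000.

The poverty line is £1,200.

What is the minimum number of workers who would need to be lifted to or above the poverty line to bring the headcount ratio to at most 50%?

3

8 of the 10 workers are poor, so H = 8/10 = 0.800.
A headcount ratio of at most 50% allows at most ⌊0.50 × 10⌋ = 5 poor workers.
So at least 8 − 5 = 3 must be lifted.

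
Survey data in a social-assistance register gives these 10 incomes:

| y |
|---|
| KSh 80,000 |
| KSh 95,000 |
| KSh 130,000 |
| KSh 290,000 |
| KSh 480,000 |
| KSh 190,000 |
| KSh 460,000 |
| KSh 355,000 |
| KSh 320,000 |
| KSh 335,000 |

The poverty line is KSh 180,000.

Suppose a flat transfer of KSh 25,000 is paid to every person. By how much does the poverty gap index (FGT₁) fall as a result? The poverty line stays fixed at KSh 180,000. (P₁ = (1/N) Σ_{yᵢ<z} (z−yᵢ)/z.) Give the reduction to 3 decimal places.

0.042

Before: below the line — KSh 80,000, KSh 95,000, KSh 130,000; poverty gap index (FGT₁) = 0.13056.
After the KSh 25,000 transfer: below the line — KSh 105,000, KSh 120,000, KSh 155,000; poverty gap index (FGT₁) = 0.08889.
Reduction = 0.13056 − 0.08889 = 0.042.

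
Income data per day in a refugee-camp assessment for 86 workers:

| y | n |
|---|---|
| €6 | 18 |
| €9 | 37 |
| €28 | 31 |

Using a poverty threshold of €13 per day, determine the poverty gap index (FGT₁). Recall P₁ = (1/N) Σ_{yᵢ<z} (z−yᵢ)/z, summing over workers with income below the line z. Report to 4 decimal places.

Incomes under z: 18×€6, 37×€9 (q = 55 of N = 86).
Gap ratios (z−y)/z: (13−6)/13 = 0.5385 (×18); (13−9)/13 = 0.3077 (×37).
Σ = 21.076923. Dividing by the full population N = 86 gives P₁ = 0.2451.

0.2451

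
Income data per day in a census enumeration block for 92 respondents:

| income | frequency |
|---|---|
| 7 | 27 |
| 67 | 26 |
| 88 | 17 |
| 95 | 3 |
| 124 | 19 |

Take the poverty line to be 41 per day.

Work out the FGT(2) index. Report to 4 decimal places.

0.2018

Below z: 27×7 (q = 27 of N = 92).
Relative gaps: (41−7)/41 = 0.8293 (×27).
Squared: 0.6877 (×27).
Sum = 18.567519; P₂ = 18.567519 / 92 = 0.2018.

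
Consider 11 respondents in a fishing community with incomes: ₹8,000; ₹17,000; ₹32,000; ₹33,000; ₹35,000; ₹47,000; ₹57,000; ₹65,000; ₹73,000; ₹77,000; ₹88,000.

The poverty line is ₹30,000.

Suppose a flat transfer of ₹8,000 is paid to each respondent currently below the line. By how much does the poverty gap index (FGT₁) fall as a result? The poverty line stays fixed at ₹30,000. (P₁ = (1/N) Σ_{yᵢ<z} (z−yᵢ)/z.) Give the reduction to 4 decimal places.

0.0485

Before: below the line — ₹8,000, ₹17,000; poverty gap index (FGT₁) = 0.106061.
After the ₹8,000 transfer: below the line — ₹16,000, ₹25,000; poverty gap index (FGT₁) = 0.057576.
Reduction = 0.106061 − 0.057576 = 0.0485.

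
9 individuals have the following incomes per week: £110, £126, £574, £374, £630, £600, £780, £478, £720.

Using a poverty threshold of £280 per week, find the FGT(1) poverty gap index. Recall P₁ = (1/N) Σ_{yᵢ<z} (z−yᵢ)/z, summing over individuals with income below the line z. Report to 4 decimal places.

0.1286

Poor units: £110, £126 (q = 2 of N = 9).
Normalized shortfalls: (280−110)/280 = 0.6071; (280−126)/280 = 0.5500.
Sum of shortfalls = 1.157143; P₁ averages over all N: 1.157143 / 9 = 0.1286.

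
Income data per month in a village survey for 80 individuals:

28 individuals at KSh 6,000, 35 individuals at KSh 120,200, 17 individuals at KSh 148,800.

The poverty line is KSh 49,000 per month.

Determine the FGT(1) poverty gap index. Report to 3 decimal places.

0.307

Below z: 28×KSh 6,000 (q = 28 of N = 80).
Relative gaps: (49000−6000)/49000 = 0.8776 (×28).
Sum of shortfalls = 24.571429; P₁ averages over all N: 24.571429 / 80 = 0.307.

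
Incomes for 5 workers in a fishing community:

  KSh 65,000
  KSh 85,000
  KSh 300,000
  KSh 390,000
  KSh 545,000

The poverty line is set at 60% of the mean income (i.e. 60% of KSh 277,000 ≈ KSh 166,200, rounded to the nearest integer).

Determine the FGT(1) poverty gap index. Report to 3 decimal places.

0.219

Poor units: KSh 65,000, KSh 85,000 (q = 2 of N = 5).
Relative gaps: (166200−65000)/166200 = 0.6089; (166200−85000)/166200 = 0.4886.
Σ = 1.097473. Dividing by the full population N = 5 gives P₁ = 0.219.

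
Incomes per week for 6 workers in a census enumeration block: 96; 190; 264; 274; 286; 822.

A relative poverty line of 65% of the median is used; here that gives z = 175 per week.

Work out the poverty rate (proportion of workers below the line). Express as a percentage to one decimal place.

16.7%

1 of the 6 workers have income below 175.
H = 1/6 = 16.7%.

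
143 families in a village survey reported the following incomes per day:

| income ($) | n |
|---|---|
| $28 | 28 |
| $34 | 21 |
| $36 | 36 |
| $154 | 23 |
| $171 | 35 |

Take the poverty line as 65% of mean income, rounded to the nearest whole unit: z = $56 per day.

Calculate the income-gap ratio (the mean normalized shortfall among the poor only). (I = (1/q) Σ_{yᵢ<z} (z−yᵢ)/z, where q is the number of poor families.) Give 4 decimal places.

Incomes under z: 28×$28, 21×$34, 36×$36 (q = 85 of N = 143).
Relative gaps: 0.5000 (×28), 0.3929 (×21), 0.3571 (×36); sum = 35.107143.
The income-gap ratio divides by q (the poor only): 35.107143 / 85 = 0.4130.

0.4130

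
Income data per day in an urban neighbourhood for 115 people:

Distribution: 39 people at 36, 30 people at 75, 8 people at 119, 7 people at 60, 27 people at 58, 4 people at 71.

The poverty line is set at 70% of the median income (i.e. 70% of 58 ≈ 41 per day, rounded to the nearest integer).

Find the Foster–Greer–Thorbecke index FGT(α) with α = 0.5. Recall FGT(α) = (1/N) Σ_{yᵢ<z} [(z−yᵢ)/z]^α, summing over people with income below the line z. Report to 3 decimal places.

0.118

Poor units: 39×36 (q = 39 of N = 115).
Relative gaps: (41−36)/41 = 0.1220 (×39).
Raised to α = 0.5: 0.34922 (×39).
Sum = 13.619391; FGT(0.5) = 13.619391 / 115 = 0.118.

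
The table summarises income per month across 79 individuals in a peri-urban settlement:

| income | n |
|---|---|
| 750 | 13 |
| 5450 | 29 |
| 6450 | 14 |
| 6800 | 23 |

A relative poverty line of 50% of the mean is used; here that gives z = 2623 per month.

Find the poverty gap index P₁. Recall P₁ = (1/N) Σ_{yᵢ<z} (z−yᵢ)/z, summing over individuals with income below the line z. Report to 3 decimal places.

0.118

Incomes under z: 13×750 (q = 13 of N = 79).
Gap ratios (z−y)/z: (2623−750)/2623 = 0.7141 (×13).
Sum of shortfalls = 9.282882; P₁ averages over all N: 9.282882 / 79 = 0.118.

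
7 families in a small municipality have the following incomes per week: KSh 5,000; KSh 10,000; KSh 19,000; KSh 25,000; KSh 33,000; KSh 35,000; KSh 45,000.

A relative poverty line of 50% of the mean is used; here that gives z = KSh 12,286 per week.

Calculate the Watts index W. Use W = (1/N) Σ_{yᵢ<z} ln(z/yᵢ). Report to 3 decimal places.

0.158

Below z: KSh 5,000, KSh 10,000 (q = 2 of N = 7).
Log gaps: ln(12286/5000) = 0.8990; ln(12286/10000) = 0.2059.
W = 1.104898 / 7 = 0.158.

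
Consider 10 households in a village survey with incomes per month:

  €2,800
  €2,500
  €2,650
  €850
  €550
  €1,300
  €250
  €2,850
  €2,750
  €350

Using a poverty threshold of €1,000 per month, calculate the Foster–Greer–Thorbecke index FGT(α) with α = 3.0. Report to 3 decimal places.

0.079

Poor units: €250, €350, €550, €850 (q = 4 of N = 10).
Shortfall ratios: (1000−250)/1000 = 0.7500; (1000−350)/1000 = 0.6500; (1000−550)/1000 = 0.4500; (1000−850)/1000 = 0.1500.
Raised to α = 3.0: 0.42188; 0.27463; 0.09113; 0.00337.
Sum = 0.791000; FGT(3.0) = 0.791000 / 10 = 0.079.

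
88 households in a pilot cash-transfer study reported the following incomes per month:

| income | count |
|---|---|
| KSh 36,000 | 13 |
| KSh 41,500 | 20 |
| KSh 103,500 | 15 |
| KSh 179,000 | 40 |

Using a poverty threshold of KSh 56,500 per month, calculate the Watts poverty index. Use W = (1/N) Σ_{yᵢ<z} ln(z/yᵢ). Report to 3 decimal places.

Below z: 13×KSh 36,000, 20×KSh 41,500 (q = 33 of N = 88).
Log shortfalls: ln(56500/36000) = 0.4507 (×13); ln(56500/41500) = 0.3085 (×20).
W = 12.030326 / 88 = 0.137.

0.137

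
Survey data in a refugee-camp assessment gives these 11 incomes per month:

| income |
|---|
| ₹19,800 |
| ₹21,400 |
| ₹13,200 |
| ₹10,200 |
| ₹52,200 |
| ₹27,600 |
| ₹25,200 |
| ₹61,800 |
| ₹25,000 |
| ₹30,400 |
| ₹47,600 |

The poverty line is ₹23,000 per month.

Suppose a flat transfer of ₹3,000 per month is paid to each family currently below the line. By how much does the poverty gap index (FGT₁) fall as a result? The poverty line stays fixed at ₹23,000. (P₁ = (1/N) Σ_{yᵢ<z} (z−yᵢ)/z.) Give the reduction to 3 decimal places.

Before: below the line — ₹10,200, ₹13,200, ₹19,800, ₹21,400; poverty gap index (FGT₁) = 0.10830.
After the ₹3,000 transfer: below the line — ₹13,200, ₹16,200, ₹22,800; poverty gap index (FGT₁) = 0.06640.
Reduction = 0.10830 − 0.06640 = 0.042.

0.042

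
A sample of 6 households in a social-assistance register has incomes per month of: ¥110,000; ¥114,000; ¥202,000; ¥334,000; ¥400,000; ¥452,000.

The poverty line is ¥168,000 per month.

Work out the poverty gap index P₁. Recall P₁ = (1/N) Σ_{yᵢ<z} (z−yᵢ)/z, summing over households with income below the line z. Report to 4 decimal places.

0.1111

Below z: ¥110,000, ¥114,000 (q = 2 of N = 6).
Gap ratios (z−y)/z: (168000−110000)/168000 = 0.3452; (168000−114000)/168000 = 0.3214.
Σ = 0.666667. Dividing by the full population N = 6 gives P₁ = 0.1111.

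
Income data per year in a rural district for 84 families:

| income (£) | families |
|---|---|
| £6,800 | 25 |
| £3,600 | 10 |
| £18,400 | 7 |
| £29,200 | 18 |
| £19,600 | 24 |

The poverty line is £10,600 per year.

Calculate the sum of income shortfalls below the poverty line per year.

£165,000

Below the line: 10×£3,600, 25×£6,800 (q = 35 of N = 84).
Individual gaps: 10×(10600−3600) = 70000; 25×(10600−6800) = 95000.
Aggregate gap = £165,000.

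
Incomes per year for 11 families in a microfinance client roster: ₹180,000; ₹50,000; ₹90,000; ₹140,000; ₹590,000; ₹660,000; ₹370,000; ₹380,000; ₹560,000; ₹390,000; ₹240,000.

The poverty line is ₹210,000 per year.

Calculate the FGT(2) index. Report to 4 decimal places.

Incomes under z: ₹50,000, ₹90,000, ₹140,000, ₹180,000 (q = 4 of N = 11).
Shortfall ratios: (210000−50000)/210000 = 0.7619; (210000−90000)/210000 = 0.5714; (210000−140000)/210000 = 0.3333; (210000−180000)/210000 = 0.1429.
Squared: 0.5805; 0.3265; 0.1111; 0.0204.
Sum = 1.038549; P₂ = 1.038549 / 11 = 0.0944.

0.0944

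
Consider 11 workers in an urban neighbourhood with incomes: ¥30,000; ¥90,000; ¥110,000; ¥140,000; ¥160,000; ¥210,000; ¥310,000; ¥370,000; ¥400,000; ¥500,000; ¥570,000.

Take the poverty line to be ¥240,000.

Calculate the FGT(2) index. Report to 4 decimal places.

0.1591

Below the line: ¥30,000, ¥90,000, ¥110,000, ¥140,000, ¥160,000, ¥210,000 (q = 6 of N = 11).
Gap ratios (z−y)/z: (240000−30000)/240000 = 0.8750; (240000−90000)/240000 = 0.6250; (240000−110000)/240000 = 0.5417; (240000−140000)/240000 = 0.4167; (240000−160000)/240000 = 0.3333; (240000−210000)/240000 = 0.1250.
Squared: 0.7656; 0.3906; 0.2934; 0.1736; 0.1111; 0.0156.
Sum = 1.750000; P₂ = 1.750000 / 11 = 0.1591.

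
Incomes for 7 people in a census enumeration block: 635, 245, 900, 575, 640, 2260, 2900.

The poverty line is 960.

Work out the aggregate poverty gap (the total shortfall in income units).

1805

Incomes under z: 245, 575, 635, 640, 900 (q = 5 of N = 7).
Individual gaps: 960−245 = 715; 960−575 = 385; 960−635 = 325; 960−640 = 320; 960−900 = 60.
Aggregate gap = 1805.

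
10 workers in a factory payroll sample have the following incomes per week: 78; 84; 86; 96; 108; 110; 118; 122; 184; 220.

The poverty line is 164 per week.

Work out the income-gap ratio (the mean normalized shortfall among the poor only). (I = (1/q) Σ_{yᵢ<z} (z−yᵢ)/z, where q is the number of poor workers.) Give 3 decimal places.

Poor units: 78, 84, 86, 96, 108, 110, 118, 122 (q = 8 of N = 10).
Relative gaps: 0.5244, 0.4878, 0.4756, 0.4146, 0.3415, 0.3293, 0.2805, 0.2561; sum = 3.109756.
The income-gap ratio divides by q (the poor only): 3.109756 / 8 = 0.389.

0.389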